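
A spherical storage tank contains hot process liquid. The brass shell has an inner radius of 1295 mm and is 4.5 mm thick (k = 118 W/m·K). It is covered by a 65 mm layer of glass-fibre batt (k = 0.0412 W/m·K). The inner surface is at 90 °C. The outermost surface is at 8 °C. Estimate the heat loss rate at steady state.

Q ≈ 1160 W

Radial (spherical) resistances in series:
R_brass shell = (1/1.295 − 1/1.2995)/(4π×118) = 1.803×10^-6 K/W
R_glass-fibre batt = (1/1.2995 − 1/1.3645)/(4π×0.0412) = 0.0708 K/W
R_total = 0.07081 K/W
Q = ΔT/R_total = 82/0.07081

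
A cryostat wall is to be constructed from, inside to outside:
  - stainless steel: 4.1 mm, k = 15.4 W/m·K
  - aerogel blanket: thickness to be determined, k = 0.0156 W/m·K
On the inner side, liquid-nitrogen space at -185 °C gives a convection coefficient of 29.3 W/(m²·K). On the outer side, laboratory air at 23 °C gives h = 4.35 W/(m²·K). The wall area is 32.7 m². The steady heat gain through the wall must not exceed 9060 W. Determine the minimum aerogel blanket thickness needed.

L ≈ 7.59 mm

Series thermal resistances:
R_inner film = 1/(h_i·A) = 1/(29.3×32.7) = 0.001044 K/W
R_stainless steel = L/(kA) = 0.0041/(15.4×32.7) = 8.142×10^-6 K/W
R_outer film = 1/(h_o·A) = 1/(4.35×32.7) = 0.00703 K/W
Sum of the known resistances R_other = 0.008082 K/W
Required total resistance R_tot = ΔT/Q_allow = 208/9060 = 0.02296 K/W
R_aerogel blanket = R_tot − R_other = 0.01488 K/W
L = R·k·A = 0.01488×0.0156×32.7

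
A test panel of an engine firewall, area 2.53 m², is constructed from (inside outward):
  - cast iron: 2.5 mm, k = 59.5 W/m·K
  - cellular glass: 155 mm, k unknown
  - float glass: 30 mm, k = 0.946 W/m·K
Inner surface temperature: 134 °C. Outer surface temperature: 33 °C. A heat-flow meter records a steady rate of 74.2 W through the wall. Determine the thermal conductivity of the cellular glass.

Series thermal resistances:
R_cast iron = L/(kA) = 0.0025/(59.5×2.53) = 1.661×10^-5 K/W
R_float glass = L/(kA) = 0.03/(0.946×2.53) = 0.01253 K/W
Sum of known resistances R_other = 0.01255 K/W
Total R = ΔT/Q = 101/74.2 = 1.361 K/W
R_cellular glass = R_total − R_other = 1.349 K/W
k = L/(R·A) = 0.155/(1.349×2.53)

k ≈ 0.0454 W/(m·K)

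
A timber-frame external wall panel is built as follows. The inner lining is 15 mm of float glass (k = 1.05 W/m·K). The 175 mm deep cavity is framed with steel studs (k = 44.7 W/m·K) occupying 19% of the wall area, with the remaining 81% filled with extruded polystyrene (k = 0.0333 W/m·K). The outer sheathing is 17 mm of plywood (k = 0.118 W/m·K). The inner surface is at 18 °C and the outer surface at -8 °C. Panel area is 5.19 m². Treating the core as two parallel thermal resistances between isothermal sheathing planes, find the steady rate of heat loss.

Q ≈ 754 W

Sheathing layers in series; stud and cavity paths in parallel between them.
R_inner = 0.015/(1.05×5.19) = 0.002753 K/W
R_stud  = 0.175/(44.7×0.19×5.19) = 0.00397 K/W
R_cav   = 0.175/(0.0333×0.81×5.19) = 1.25 K/W
1/R_core = 1/R_stud + 1/R_cav → R_core = 0.003958 K/W
R_outer = 0.017/(0.118×5.19) = 0.02776 K/W
R_total = 0.03447 K/W
Q = ΔT/R_total = 26/0.03447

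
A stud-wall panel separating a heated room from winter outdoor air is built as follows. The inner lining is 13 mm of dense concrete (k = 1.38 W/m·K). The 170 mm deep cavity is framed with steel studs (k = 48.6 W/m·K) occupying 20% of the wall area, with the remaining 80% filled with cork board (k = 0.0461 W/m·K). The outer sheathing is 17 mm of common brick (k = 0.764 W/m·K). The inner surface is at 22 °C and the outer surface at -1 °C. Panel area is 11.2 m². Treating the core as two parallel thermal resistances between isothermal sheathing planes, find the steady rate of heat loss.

Q ≈ 5250 W

Sheathing layers in series; stud and cavity paths in parallel between them.
R_inner = 0.013/(1.38×11.2) = 8.411×10^-4 K/W
R_stud  = 0.17/(48.6×0.2×11.2) = 0.001562 K/W
R_cav   = 0.17/(0.0461×0.8×11.2) = 0.4116 K/W
1/R_core = 1/R_stud + 1/R_cav → R_core = 0.001556 K/W
R_outer = 0.017/(0.764×11.2) = 0.001987 K/W
R_total = 0.004384 K/W
Q = ΔT/R_total = 23/0.004384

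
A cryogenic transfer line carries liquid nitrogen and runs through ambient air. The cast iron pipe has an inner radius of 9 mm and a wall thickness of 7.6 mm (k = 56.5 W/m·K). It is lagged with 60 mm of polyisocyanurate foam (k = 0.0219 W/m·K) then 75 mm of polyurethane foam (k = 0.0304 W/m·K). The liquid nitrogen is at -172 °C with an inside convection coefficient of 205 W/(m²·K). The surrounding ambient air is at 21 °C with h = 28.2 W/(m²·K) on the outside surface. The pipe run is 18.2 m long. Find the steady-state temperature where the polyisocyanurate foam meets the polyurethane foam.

Per-layer cylindrical resistances, series-summed:
R_inner film = 1/(h_i·2πr₁L) = 1/(205×2π×0.009×18.2) = 0.00474 K/W
R_cast iron pipe wall = ln(16.6/9)/(2π×56.5×18.2) = 9.475×10^-5 K/W
R_polyisocyanurate foam = ln(76.6/16.6)/(2π×0.0219×18.2) = 0.6106 K/W
R_polyurethane foam = ln(151.6/76.6)/(2π×0.0304×18.2) = 0.1964 K/W
R_outer film = 1/(h_o·2πr_oL) = 1/(28.2×2π×0.1516×18.2) = 0.002046 K/W
R_total = 0.8139 K/W
Q = ΔT/R_total = 193/0.8139
Q = 237 W
T_interface = T_inner + Q·ΣR(inner→interface) = -172 + 237×0.6154

T ≈ -26.1 °C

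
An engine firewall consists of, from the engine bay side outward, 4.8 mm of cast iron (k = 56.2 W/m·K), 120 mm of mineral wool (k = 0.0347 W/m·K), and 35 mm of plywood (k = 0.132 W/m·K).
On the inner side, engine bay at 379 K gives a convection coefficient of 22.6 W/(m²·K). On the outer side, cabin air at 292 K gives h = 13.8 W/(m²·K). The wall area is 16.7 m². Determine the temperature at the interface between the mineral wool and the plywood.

T ≈ 300 K

Treating each layer as a thermal resistance in series:
R_inner film = 1/(h_i·A) = 1/(22.6×16.7) = 0.00265 K/W
R_cast iron = L/(kA) = 0.0048/(56.2×16.7) = 5.114×10^-6 K/W
R_mineral wool = L/(kA) = 0.12/(0.0347×16.7) = 0.2071 K/W
R_plywood = L/(kA) = 0.035/(0.132×16.7) = 0.01588 K/W
R_outer film = 1/(h_o·A) = 1/(13.8×16.7) = 0.004339 K/W
R_total = 0.2299 K/W;  Q = ΔT/R_total = 87/0.2299 = 378.3 W
T_interface = T_inner − Q·ΣR(inner→interface) = 379 − 378×0.2097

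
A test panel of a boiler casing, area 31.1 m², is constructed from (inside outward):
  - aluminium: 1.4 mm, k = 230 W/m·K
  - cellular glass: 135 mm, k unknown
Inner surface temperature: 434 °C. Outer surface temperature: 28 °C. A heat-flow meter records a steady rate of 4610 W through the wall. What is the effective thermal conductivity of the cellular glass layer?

k ≈ 0.0493 W/(m·K)

Using the resistance-network approach (series):
R_aluminium = L/(kA) = 0.0014/(230×31.1) = 1.957×10^-7 K/W
Sum of known resistances R_other = 1.957×10^-7 K/W
Total R = ΔT/Q = 406/4610 = 0.08807 K/W
R_cellular glass = R_total − R_other = 0.08807 K/W
k = L/(R·A) = 0.135/(0.08807×31.1)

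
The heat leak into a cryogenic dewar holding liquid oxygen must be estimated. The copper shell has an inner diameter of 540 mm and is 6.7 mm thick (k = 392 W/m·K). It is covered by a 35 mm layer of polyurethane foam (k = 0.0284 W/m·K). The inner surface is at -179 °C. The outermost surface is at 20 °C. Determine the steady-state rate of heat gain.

Spherical conduction: R = (1/r_in − 1/r_out)/(4πk) per layer; series-sum.
R_copper shell = (1/0.27 − 1/0.2767)/(4π×392) = 1.821×10^-5 K/W
R_polyurethane foam = (1/0.2767 − 1/0.3117)/(4π×0.0284) = 1.137 K/W
R_total = 1.137 K/W
Q = ΔT/R_total = 199/1.137

Q ≈ 175 W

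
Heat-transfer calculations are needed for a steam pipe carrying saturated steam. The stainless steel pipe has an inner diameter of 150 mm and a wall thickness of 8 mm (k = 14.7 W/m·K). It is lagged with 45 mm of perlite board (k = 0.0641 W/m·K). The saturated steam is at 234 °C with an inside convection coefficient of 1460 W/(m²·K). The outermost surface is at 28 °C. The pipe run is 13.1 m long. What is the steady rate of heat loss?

For a radial system each layer contributes R = ln(r_out/r_in)/(2πkL); films add R = 1/(hA).
R_inner film = 1/(h_i·2πr₁L) = 1/(1460×2π×0.075×13.1) = 1.11×10^-4 K/W
R_stainless steel pipe wall = ln(83/75)/(2π×14.7×13.1) = 8.377×10^-5 K/W
R_perlite board = ln(128/83)/(2π×0.0641×13.1) = 0.0821 K/W
R_total = 0.0823 K/W
Q = ΔT/R_total = 206/0.0823

Q ≈ 2500 W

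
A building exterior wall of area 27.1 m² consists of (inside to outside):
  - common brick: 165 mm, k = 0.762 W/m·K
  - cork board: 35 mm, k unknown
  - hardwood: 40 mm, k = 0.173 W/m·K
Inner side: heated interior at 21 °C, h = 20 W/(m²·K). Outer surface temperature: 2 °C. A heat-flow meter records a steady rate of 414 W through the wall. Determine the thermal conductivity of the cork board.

Treating each layer as a thermal resistance in series:
R_inner film = 1/(h_i·A) = 1/(20×27.1) = 0.001845 K/W
R_common brick = L/(kA) = 0.165/(0.762×27.1) = 0.00799 K/W
R_hardwood = L/(kA) = 0.04/(0.173×27.1) = 0.008532 K/W
Sum of known resistances R_other = 0.01837 K/W
Total R = ΔT/Q = 19/414 = 0.04589 K/W
R_cork board = R_total − R_other = 0.02753 K/W
k = L/(R·A) = 0.035/(0.02753×27.1)

k ≈ 0.0469 W/(m·K)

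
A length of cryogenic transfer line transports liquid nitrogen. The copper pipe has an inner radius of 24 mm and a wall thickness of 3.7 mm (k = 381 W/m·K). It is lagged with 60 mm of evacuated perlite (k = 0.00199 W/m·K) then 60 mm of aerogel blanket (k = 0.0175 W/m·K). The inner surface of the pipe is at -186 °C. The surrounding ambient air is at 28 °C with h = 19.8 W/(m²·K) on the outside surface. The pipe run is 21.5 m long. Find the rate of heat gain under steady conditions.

For a radial system each layer contributes R = ln(r_out/r_in)/(2πkL); films add R = 1/(hA).
R_copper pipe wall = ln(27.7/24)/(2π×381×21.5) = 2.786×10^-6 K/W
R_evacuated perlite = ln(87.7/27.7)/(2π×0.00199×21.5) = 4.287 K/W
R_aerogel blanket = ln(147.7/87.7)/(2π×0.0175×21.5) = 0.2205 K/W
R_outer film = 1/(h_o·2πr_oL) = 1/(19.8×2π×0.1477×21.5) = 0.002531 K/W
R_total = 4.51 K/W
Q = ΔT/R_total = 214/4.51

Q ≈ 47.4 W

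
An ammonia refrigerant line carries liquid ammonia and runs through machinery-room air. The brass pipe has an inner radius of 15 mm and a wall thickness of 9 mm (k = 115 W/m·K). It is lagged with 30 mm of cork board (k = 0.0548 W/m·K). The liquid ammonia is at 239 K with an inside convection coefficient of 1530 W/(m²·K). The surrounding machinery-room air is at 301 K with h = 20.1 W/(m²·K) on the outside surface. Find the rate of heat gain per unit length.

Radial resistances (cylindrical: R_cond = ln(r_o/r_i)/(2πkL), R_conv = 1/(h·2πrL)):
R_inner film = 1/(h_i·2πr₁L) = 1/(1530×2π×0.015×1) = 0.006935 K/W
R_brass pipe wall = ln(24/15)/(2π×115×1) = 6.505×10^-4 K/W
R_cork board = ln(54/24)/(2π×0.0548×1) = 2.355 K/W
R_outer film = 1/(h_o·2πr_oL) = 1/(20.1×2π×0.054×1) = 0.1466 K/W
R_total = 2.509 K/W
Q = ΔT/R_total = 62/2.509

q′ ≈ 24.7 W/m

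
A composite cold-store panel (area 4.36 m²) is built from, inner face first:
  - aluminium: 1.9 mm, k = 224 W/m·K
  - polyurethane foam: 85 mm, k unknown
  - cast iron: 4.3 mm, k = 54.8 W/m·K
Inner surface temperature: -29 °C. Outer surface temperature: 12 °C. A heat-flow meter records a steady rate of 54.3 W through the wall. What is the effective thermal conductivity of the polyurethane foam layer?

k ≈ 0.0258 W/(m·K)

Using the resistance-network approach (series):
R_aluminium = L/(kA) = 0.0019/(224×4.36) = 1.945×10^-6 K/W
R_cast iron = L/(kA) = 0.0043/(54.8×4.36) = 1.8×10^-5 K/W
Sum of known resistances R_other = 1.994×10^-5 K/W
Total R = ΔT/Q = 41/54.3 = 0.7551 K/W
R_polyurethane foam = R_total − R_other = 0.755 K/W
k = L/(R·A) = 0.085/(0.755×4.36)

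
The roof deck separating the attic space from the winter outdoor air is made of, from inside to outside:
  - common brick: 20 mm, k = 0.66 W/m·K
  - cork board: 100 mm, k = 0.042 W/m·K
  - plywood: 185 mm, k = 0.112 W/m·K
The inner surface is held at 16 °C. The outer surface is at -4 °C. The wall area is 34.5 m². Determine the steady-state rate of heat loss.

Model the wall as resistances in series:
R_common brick = L/(kA) = 0.02/(0.66×34.5) = 8.783×10^-4 K/W
R_cork board = L/(kA) = 0.1/(0.042×34.5) = 0.06901 K/W
R_plywood = L/(kA) = 0.185/(0.112×34.5) = 0.04788 K/W
R_total = 0.1178 K/W
Q = ΔT / R_total = 20 / 0.1178

Q ≈ 170 W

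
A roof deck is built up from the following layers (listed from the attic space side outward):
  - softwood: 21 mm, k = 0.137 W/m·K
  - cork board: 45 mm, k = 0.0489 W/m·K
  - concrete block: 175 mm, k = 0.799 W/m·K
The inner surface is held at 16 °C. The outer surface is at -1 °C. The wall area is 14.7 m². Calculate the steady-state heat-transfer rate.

Q ≈ 193 W

Series thermal resistances:
R_softwood = L/(kA) = 0.021/(0.137×14.7) = 0.01043 K/W
R_cork board = L/(kA) = 0.045/(0.0489×14.7) = 0.0626 K/W
R_concrete block = L/(kA) = 0.175/(0.799×14.7) = 0.0149 K/W
R_total = 0.08793 K/W
Q = ΔT / R_total = 17 / 0.08793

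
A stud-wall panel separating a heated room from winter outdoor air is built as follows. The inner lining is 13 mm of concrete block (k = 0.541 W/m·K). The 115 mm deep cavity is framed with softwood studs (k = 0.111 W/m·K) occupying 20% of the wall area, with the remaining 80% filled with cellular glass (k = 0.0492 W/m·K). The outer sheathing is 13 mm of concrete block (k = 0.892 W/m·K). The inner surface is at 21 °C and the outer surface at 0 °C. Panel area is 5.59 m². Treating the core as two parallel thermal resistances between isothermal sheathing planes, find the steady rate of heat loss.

Sheathing layers in series; stud and cavity paths in parallel between them.
R_inner = 0.013/(0.541×5.59) = 0.004299 K/W
R_stud  = 0.115/(0.111×0.2×5.59) = 0.9267 K/W
R_cav   = 0.115/(0.0492×0.8×5.59) = 0.5227 K/W
1/R_core = 1/R_stud + 1/R_cav → R_core = 0.3342 K/W
R_outer = 0.013/(0.892×5.59) = 0.002607 K/W
R_total = 0.3411 K/W
Q = ΔT/R_total = 21/0.3411

Q ≈ 61.6 W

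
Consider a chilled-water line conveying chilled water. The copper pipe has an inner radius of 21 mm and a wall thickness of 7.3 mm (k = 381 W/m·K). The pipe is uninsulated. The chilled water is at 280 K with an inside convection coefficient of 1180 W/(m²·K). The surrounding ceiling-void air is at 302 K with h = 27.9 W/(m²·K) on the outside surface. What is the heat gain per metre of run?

Per-layer cylindrical resistances, series-summed:
R_inner film = 1/(h_i·2πr₁L) = 1/(1180×2π×0.021×1) = 0.006423 K/W
R_copper pipe wall = ln(28.3/21)/(2π×381×1) = 1.246×10^-4 K/W
R_outer film = 1/(h_o·2πr_oL) = 1/(27.9×2π×0.0283×1) = 0.2016 K/W
R_total = 0.2081 K/W
Q = ΔT/R_total = 22/0.2081

q′ ≈ 106 W/m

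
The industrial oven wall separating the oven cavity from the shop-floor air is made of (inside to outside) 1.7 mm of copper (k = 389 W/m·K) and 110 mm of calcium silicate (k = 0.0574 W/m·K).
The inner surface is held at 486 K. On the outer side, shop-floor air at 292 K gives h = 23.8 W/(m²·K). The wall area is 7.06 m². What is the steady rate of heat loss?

Treating each layer as a thermal resistance in series:
R_copper = L/(kA) = 0.0017/(389×7.06) = 6.19×10^-7 K/W
R_calcium silicate = L/(kA) = 0.11/(0.0574×7.06) = 0.2714 K/W
R_outer film = 1/(h_o·A) = 1/(23.8×7.06) = 0.005951 K/W
R_total = 0.2774 K/W
Q = ΔT / R_total = 194 / 0.2774

Q ≈ 699 W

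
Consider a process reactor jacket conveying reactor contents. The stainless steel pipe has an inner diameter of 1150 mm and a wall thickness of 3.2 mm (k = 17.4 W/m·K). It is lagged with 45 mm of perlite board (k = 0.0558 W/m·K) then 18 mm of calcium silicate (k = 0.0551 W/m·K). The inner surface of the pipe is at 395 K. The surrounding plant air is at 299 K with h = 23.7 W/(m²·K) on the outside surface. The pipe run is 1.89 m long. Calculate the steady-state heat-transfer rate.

Treating each annulus and film as a series resistance:
R_stainless steel pipe wall = ln(578.2/575)/(2π×17.4×1.89) = 2.686×10^-5 K/W
R_perlite board = ln(623.2/578.2)/(2π×0.0558×1.89) = 0.1131 K/W
R_calcium silicate = ln(641.2/623.2)/(2π×0.0551×1.89) = 0.04352 K/W
R_outer film = 1/(h_o·2πr_oL) = 1/(23.7×2π×0.6412×1.89) = 0.005541 K/W
R_total = 0.1622 K/W
Q = ΔT/R_total = 96/0.1622

Q ≈ 592 W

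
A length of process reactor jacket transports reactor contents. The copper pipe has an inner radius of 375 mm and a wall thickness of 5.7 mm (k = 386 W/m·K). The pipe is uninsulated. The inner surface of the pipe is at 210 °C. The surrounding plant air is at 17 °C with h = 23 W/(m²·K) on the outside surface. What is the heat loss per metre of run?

Cylindrical conduction, so R = ln(r₂/r₁)/(2πkL) per layer, in series:
R_copper pipe wall = ln(380.7/375)/(2π×386×1) = 6.22×10^-6 K/W
R_outer film = 1/(h_o·2πr_oL) = 1/(23×2π×0.3807×1) = 0.01818 K/W
R_total = 0.01818 K/W
Q = ΔT/R_total = 193/0.01818

q′ ≈ 10600 W/m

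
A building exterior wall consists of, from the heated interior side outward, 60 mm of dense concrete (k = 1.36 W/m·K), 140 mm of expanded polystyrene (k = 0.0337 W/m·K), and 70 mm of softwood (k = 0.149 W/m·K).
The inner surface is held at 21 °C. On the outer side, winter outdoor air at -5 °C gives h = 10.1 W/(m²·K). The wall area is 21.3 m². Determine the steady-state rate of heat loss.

Treating each layer as a thermal resistance in series:
R_dense concrete = L/(kA) = 0.06/(1.36×21.3) = 0.002071 K/W
R_expanded polystyrene = L/(kA) = 0.14/(0.0337×21.3) = 0.195 K/W
R_softwood = L/(kA) = 0.07/(0.149×21.3) = 0.02206 K/W
R_outer film = 1/(h_o·A) = 1/(10.1×21.3) = 0.004648 K/W
R_total = 0.2238 K/W
Q = ΔT / R_total = 26 / 0.2238

Q ≈ 116 W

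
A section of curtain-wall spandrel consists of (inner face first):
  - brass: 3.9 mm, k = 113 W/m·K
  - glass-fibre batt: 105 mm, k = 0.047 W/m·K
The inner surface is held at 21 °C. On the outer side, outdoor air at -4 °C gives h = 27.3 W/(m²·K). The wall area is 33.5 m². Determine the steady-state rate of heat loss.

Q ≈ 369 W

Model the wall as resistances in series:
R_brass = L/(kA) = 0.0039/(113×33.5) = 1.03×10^-6 K/W
R_glass-fibre batt = L/(kA) = 0.105/(0.047×33.5) = 0.06669 K/W
R_outer film = 1/(h_o·A) = 1/(27.3×33.5) = 0.001093 K/W
R_total = 0.06778 K/W
Q = ΔT / R_total = 25 / 0.06778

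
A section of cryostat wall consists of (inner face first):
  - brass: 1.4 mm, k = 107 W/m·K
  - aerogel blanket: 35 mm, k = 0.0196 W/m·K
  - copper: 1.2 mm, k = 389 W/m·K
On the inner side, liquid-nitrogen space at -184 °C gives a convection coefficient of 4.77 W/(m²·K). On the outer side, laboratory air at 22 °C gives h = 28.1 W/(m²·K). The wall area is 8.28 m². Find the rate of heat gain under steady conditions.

Q ≈ 840 W

Model the wall as resistances in series:
R_inner film = 1/(h_i·A) = 1/(4.77×8.28) = 0.02532 K/W
R_brass = L/(kA) = 0.0014/(107×8.28) = 1.58×10^-6 K/W
R_aerogel blanket = L/(kA) = 0.035/(0.0196×8.28) = 0.2157 K/W
R_copper = L/(kA) = 0.0012/(389×8.28) = 3.726×10^-7 K/W
R_outer film = 1/(h_o·A) = 1/(28.1×8.28) = 0.004298 K/W
R_total = 0.2453 K/W
Q = ΔT / R_total = 206 / 0.2453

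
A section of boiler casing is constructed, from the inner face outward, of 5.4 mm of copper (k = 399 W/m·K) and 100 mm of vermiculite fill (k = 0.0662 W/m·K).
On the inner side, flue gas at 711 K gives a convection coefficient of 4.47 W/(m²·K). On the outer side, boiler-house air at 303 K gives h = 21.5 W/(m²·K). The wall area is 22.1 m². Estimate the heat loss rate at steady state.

Model the wall as resistances in series:
R_inner film = 1/(h_i·A) = 1/(4.47×22.1) = 0.01012 K/W
R_copper = L/(kA) = 0.0054/(399×22.1) = 6.124×10^-7 K/W
R_vermiculite fill = L/(kA) = 0.1/(0.0662×22.1) = 0.06835 K/W
R_outer film = 1/(h_o·A) = 1/(21.5×22.1) = 0.002105 K/W
R_total = 0.08058 K/W
Q = ΔT / R_total = 408 / 0.08058

Q ≈ 5060 W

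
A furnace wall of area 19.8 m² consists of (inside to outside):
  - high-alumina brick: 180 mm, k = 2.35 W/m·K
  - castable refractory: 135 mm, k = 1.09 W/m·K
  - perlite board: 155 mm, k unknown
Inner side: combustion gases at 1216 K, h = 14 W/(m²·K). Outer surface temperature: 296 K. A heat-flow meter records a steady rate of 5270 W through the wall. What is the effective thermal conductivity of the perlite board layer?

k ≈ 0.0487 W/(m·K)

Series thermal resistances:
R_inner film = 1/(h_i·A) = 1/(14×19.8) = 0.003608 K/W
R_high-alumina brick = L/(kA) = 0.18/(2.35×19.8) = 0.003868 K/W
R_castable refractory = L/(kA) = 0.135/(1.09×19.8) = 0.006255 K/W
Sum of known resistances R_other = 0.01373 K/W
Total R = ΔT/Q = 920/5270 = 0.1746 K/W
R_perlite board = R_total − R_other = 0.1608 K/W
k = L/(R·A) = 0.155/(0.1608×19.8)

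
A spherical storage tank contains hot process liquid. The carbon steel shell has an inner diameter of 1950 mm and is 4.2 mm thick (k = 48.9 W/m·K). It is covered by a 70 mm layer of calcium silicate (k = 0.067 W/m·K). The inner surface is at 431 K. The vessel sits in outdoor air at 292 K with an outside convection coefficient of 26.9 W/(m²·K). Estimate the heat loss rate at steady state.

Q ≈ 1660 W

Spherical conduction: R = (1/r_in − 1/r_out)/(4πk) per layer; series-sum.
R_carbon steel shell = (1/0.975 − 1/0.9792)/(4π×48.9) = 7.159×10^-6 K/W
R_calcium silicate = (1/0.9792 − 1/1.0492)/(4π×0.067) = 0.08093 K/W
R_outer film = 1/(h·4πr_o²) = 1/(26.9×4π×1.0492²) = 0.002687 K/W
R_total = 0.08362 K/W
Q = ΔT/R_total = 139/0.08362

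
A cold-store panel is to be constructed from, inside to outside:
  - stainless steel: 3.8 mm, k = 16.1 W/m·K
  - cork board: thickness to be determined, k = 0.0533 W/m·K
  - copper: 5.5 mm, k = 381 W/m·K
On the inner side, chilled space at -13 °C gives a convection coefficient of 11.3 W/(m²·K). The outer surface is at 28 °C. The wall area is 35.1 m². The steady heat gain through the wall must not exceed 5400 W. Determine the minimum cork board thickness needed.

L ≈ 9.47 mm

Using the resistance-network approach (series):
R_inner film = 1/(h_i·A) = 1/(11.3×35.1) = 0.002521 K/W
R_stainless steel = L/(kA) = 0.0038/(16.1×35.1) = 6.724×10^-6 K/W
R_copper = L/(kA) = 0.0055/(381×35.1) = 4.113×10^-7 K/W
Sum of the known resistances R_other = 0.002528 K/W
Required total resistance R_tot = ΔT/Q_allow = 41/5400 = 0.007593 K/W
R_cork board = R_tot − R_other = 0.005064 K/W
L = R·k·A = 0.005064×0.0533×35.1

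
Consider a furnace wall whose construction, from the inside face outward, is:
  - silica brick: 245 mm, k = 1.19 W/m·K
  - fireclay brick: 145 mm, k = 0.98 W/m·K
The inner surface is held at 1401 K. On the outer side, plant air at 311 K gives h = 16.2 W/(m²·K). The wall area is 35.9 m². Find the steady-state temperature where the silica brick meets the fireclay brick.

T ≈ 861 K

Model the wall as resistances in series:
R_silica brick = L/(kA) = 0.245/(1.19×35.9) = 0.005735 K/W
R_fireclay brick = L/(kA) = 0.145/(0.98×35.9) = 0.004121 K/W
R_outer film = 1/(h_o·A) = 1/(16.2×35.9) = 0.001719 K/W
R_total = 0.01158 K/W;  Q = ΔT/R_total = 1090/0.01158 = 94160 W
T_interface = T_inner − Q·ΣR(inner→interface) = 1401 − 94200×0.005735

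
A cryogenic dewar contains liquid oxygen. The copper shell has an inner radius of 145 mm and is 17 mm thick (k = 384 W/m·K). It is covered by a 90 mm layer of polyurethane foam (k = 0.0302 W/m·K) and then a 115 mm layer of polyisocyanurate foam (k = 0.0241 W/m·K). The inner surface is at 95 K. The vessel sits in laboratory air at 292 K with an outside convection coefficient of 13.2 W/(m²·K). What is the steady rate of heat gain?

Each spherical layer contributes R = (1/r_i − 1/r_o)/(4πk):
R_copper shell = (1/0.145 − 1/0.162)/(4π×384) = 1.5×10^-4 K/W
R_polyurethane foam = (1/0.162 − 1/0.252)/(4π×0.0302) = 5.809 K/W
R_polyisocyanurate foam = (1/0.252 − 1/0.367)/(4π×0.0241) = 4.106 K/W
R_outer film = 1/(h·4πr_o²) = 1/(13.2×4π×0.367²) = 0.04476 K/W
R_total = 9.96 K/W
Q = ΔT/R_total = 197/9.96

Q ≈ 19.8 W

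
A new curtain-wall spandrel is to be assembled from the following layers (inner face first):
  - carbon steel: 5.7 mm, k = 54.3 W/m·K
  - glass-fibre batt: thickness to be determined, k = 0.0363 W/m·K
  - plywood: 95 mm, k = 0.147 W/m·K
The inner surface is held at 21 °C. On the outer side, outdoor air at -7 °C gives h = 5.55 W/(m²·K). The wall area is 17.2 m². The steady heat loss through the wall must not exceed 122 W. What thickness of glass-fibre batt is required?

L ≈ 113 mm

Using the resistance-network approach (series):
R_carbon steel = L/(kA) = 0.0057/(54.3×17.2) = 6.103×10^-6 K/W
R_plywood = L/(kA) = 0.095/(0.147×17.2) = 0.03757 K/W
R_outer film = 1/(h_o·A) = 1/(5.55×17.2) = 0.01048 K/W
Sum of the known resistances R_other = 0.04805 K/W
Required total resistance R_tot = ΔT/Q_allow = 28/122 = 0.2295 K/W
R_glass-fibre batt = R_tot − R_other = 0.1815 K/W
L = R·k·A = 0.1815×0.0363×17.2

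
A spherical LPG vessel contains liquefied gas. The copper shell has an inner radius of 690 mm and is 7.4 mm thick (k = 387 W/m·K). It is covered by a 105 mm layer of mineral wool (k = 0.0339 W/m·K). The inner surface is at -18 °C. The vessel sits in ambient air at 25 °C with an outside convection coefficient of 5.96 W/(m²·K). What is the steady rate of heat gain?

Q ≈ 93.2 W

For a spherical shell R = (1/r₁ − 1/r₂)/(4πk); film R = 1/(h·4πr²). In series:
R_copper shell = (1/0.69 − 1/0.6974)/(4π×387) = 3.162×10^-6 K/W
R_mineral wool = (1/0.6974 − 1/0.8024)/(4π×0.0339) = 0.4405 K/W
R_outer film = 1/(h·4πr_o²) = 1/(5.96×4π×0.8024²) = 0.02074 K/W
R_total = 0.4612 K/W
Q = ΔT/R_total = 43/0.4612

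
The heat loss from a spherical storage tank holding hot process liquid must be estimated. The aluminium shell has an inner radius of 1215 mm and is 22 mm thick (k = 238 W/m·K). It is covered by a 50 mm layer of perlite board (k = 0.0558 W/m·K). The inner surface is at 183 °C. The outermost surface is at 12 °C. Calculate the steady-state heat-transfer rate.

Q ≈ 3820 W

Radial (spherical) resistances in series:
R_aluminium shell = (1/1.215 − 1/1.237)/(4π×238) = 4.894×10^-6 K/W
R_perlite board = (1/1.237 − 1/1.287)/(4π×0.0558) = 0.04479 K/W
R_total = 0.04479 K/W
Q = ΔT/R_total = 171/0.04479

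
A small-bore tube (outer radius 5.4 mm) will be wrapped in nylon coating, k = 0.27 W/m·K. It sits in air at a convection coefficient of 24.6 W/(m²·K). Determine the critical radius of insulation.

For a cylinder r_cr = k/h = 0.27/24.6
r_cr = 11 mm; since the bare radius (5.4 mm) is below r_cr, adding a thin layer of insulation will *increase* heat loss.

r_cr ≈ 11 mm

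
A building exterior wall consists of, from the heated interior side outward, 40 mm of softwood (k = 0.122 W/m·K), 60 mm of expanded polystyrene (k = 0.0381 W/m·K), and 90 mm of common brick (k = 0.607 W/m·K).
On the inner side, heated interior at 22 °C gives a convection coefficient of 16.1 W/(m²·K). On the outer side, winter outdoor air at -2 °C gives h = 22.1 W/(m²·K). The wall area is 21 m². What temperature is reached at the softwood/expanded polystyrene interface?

T ≈ 17.7 °C

Series thermal resistances:
R_inner film = 1/(h_i·A) = 1/(16.1×21) = 0.002958 K/W
R_softwood = L/(kA) = 0.04/(0.122×21) = 0.01561 K/W
R_expanded polystyrene = L/(kA) = 0.06/(0.0381×21) = 0.07499 K/W
R_common brick = L/(kA) = 0.09/(0.607×21) = 0.00706 K/W
R_outer film = 1/(h_o·A) = 1/(22.1×21) = 0.002155 K/W
R_total = 0.1028 K/W;  Q = ΔT/R_total = 24/0.1028 = 233.5 W
T_interface = T_inner − Q·ΣR(inner→interface) = 22 − 234×0.01857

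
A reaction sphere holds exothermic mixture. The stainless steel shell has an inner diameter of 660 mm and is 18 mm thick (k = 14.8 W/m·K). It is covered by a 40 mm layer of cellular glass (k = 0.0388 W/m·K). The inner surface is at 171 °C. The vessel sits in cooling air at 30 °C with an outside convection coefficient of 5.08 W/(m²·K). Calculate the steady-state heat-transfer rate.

Spherical conduction: R = (1/r_in − 1/r_out)/(4πk) per layer; series-sum.
R_stainless steel shell = (1/0.33 − 1/0.348)/(4π×14.8) = 8.428×10^-4 K/W
R_cellular glass = (1/0.348 − 1/0.388)/(4π×0.0388) = 0.6076 K/W
R_outer film = 1/(h·4πr_o²) = 1/(5.08×4π×0.388²) = 0.1041 K/W
R_total = 0.7125 K/W
Q = ΔT/R_total = 141/0.7125

Q ≈ 198 W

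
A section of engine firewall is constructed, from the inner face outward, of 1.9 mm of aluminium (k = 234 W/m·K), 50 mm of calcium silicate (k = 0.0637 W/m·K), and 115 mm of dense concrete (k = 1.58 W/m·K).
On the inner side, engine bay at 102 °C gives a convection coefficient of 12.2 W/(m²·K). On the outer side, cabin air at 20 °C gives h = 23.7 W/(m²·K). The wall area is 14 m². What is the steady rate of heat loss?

Thermal resistances in series:
R_inner film = 1/(h_i·A) = 1/(12.2×14) = 0.005855 K/W
R_aluminium = L/(kA) = 0.0019/(234×14) = 5.8×10^-7 K/W
R_calcium silicate = L/(kA) = 0.05/(0.0637×14) = 0.05607 K/W
R_dense concrete = L/(kA) = 0.115/(1.58×14) = 0.005199 K/W
R_outer film = 1/(h_o·A) = 1/(23.7×14) = 0.003014 K/W
R_total = 0.07013 K/W
Q = ΔT / R_total = 82 / 0.07013

Q ≈ 1170 W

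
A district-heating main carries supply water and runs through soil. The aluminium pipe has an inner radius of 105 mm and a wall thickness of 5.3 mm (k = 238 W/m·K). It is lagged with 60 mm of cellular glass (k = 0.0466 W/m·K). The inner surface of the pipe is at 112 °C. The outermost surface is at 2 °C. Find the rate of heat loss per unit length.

Radial resistances (cylindrical: R_cond = ln(r_o/r_i)/(2πkL), R_conv = 1/(h·2πrL)):
R_aluminium pipe wall = ln(110.3/105)/(2π×238×1) = 3.293×10^-5 K/W
R_cellular glass = ln(170.3/110.3)/(2π×0.0466×1) = 1.483 K/W
R_total = 1.484 K/W
Q = ΔT/R_total = 110/1.484

q′ ≈ 74.1 W/m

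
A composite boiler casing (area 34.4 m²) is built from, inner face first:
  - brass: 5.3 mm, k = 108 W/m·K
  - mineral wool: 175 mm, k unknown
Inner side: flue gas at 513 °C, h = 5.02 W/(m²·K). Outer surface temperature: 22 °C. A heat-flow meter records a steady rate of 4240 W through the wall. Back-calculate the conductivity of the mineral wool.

Model the wall as resistances in series:
R_inner film = 1/(h_i·A) = 1/(5.02×34.4) = 0.005791 K/W
R_brass = L/(kA) = 0.0053/(108×34.4) = 1.427×10^-6 K/W
Sum of known resistances R_other = 0.005792 K/W
Total R = ΔT/Q = 491/4240 = 0.1158 K/W
R_mineral wool = R_total − R_other = 0.11 K/W
k = L/(R·A) = 0.175/(0.11×34.4)

k ≈ 0.0462 W/(m·K)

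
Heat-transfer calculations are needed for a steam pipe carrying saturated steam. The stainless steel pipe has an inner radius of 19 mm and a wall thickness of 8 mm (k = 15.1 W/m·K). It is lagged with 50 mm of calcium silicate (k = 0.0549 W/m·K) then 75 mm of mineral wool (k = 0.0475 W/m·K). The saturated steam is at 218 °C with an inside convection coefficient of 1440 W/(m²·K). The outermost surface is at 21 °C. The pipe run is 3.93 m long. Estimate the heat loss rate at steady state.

Q ≈ 145 W

For a radial system each layer contributes R = ln(r_out/r_in)/(2πkL); films add R = 1/(hA).
R_inner film = 1/(h_i·2πr₁L) = 1/(1440×2π×0.019×3.93) = 0.00148 K/W
R_stainless steel pipe wall = ln(27/19)/(2π×15.1×3.93) = 9.424×10^-4 K/W
R_calcium silicate = ln(77/27)/(2π×0.0549×3.93) = 0.773 K/W
R_mineral wool = ln(152/77)/(2π×0.0475×3.93) = 0.5798 K/W
R_total = 1.355 K/W
Q = ΔT/R_total = 197/1.355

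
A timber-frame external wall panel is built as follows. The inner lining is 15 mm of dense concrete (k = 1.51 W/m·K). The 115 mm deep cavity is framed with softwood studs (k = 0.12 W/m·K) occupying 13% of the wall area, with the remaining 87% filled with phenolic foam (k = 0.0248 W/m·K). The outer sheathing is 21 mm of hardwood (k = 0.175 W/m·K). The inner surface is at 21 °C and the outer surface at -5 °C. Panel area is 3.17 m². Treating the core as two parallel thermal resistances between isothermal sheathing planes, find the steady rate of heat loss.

Q ≈ 25.6 W

Sheathing layers in series; stud and cavity paths in parallel between them.
R_inner = 0.015/(1.51×3.17) = 0.003134 K/W
R_stud  = 0.115/(0.12×0.13×3.17) = 2.325 K/W
R_cav   = 0.115/(0.0248×0.87×3.17) = 1.681 K/W
1/R_core = 1/R_stud + 1/R_cav → R_core = 0.9758 K/W
R_outer = 0.021/(0.175×3.17) = 0.03785 K/W
R_total = 1.017 K/W
Q = ΔT/R_total = 26/1.017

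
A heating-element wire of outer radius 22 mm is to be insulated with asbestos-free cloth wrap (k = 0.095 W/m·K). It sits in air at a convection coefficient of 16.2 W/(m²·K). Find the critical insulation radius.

r_cr ≈ 5.86 mm

For a cylinder r_cr = k/h = 0.095/16.2
r_cr = 5.86 mm; since the bare radius (22 mm) is above r_cr, any added insulation will reduce heat loss.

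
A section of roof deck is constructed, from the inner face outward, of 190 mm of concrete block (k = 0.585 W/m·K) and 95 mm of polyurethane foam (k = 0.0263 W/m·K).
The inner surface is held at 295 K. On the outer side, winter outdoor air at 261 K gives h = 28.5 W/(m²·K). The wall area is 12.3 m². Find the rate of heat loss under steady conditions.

Using the resistance-network approach (series):
R_concrete block = L/(kA) = 0.19/(0.585×12.3) = 0.02641 K/W
R_polyurethane foam = L/(kA) = 0.095/(0.0263×12.3) = 0.2937 K/W
R_outer film = 1/(h_o·A) = 1/(28.5×12.3) = 0.002853 K/W
R_total = 0.3229 K/W
Q = ΔT / R_total = 34 / 0.3229

Q ≈ 105 W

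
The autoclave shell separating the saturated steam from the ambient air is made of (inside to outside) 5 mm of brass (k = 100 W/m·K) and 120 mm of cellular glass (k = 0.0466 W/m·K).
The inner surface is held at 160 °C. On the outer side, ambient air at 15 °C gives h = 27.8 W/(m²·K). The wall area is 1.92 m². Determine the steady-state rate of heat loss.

Q ≈ 107 W

Using the resistance-network approach (series):
R_brass = L/(kA) = 0.005/(100×1.92) = 2.604×10^-5 K/W
R_cellular glass = L/(kA) = 0.12/(0.0466×1.92) = 1.341 K/W
R_outer film = 1/(h_o·A) = 1/(27.8×1.92) = 0.01874 K/W
R_total = 1.36 K/W
Q = ΔT / R_total = 145 / 1.36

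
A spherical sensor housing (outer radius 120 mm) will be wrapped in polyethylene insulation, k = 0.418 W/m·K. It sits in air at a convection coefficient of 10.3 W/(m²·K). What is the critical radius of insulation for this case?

r_cr ≈ 81.2 mm

For a sphere r_cr = 2k/h = 2×0.418/10.3
r_cr = 81.2 mm; since the bare radius (120 mm) is above r_cr, any added insulation will reduce heat loss.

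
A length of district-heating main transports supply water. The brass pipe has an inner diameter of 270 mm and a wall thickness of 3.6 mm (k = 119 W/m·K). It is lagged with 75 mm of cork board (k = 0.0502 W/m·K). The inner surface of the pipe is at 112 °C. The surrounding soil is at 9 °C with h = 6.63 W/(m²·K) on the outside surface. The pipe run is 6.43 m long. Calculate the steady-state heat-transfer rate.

Q ≈ 446 W

Treating each annulus and film as a series resistance:
R_brass pipe wall = ln(138.6/135)/(2π×119×6.43) = 5.474×10^-6 K/W
R_cork board = ln(213.6/138.6)/(2π×0.0502×6.43) = 0.2133 K/W
R_outer film = 1/(h_o·2πr_oL) = 1/(6.63×2π×0.2136×6.43) = 0.01748 K/W
R_total = 0.2307 K/W
Q = ΔT/R_total = 103/0.2307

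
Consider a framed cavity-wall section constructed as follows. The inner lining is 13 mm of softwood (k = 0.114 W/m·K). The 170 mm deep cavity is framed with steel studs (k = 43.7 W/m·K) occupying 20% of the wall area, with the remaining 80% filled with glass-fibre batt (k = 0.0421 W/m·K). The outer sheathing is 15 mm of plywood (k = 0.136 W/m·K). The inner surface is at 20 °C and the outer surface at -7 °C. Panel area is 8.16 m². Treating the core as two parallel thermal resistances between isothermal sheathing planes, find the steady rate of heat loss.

Q ≈ 904 W

Sheathing layers in series; stud and cavity paths in parallel between them.
R_inner = 0.013/(0.114×8.16) = 0.01397 K/W
R_stud  = 0.17/(43.7×0.2×8.16) = 0.002384 K/W
R_cav   = 0.17/(0.0421×0.8×8.16) = 0.6186 K/W
1/R_core = 1/R_stud + 1/R_cav → R_core = 0.002375 K/W
R_outer = 0.015/(0.136×8.16) = 0.01352 K/W
R_total = 0.02987 K/W
Q = ΔT/R_total = 27/0.02987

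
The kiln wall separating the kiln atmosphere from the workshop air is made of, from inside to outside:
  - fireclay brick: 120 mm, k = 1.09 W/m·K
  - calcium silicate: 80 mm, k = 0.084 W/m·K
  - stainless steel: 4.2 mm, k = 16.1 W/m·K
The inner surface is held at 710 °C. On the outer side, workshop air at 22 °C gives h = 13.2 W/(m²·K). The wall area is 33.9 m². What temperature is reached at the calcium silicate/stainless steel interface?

Thermal resistances in series:
R_fireclay brick = L/(kA) = 0.12/(1.09×33.9) = 0.003248 K/W
R_calcium silicate = L/(kA) = 0.08/(0.084×33.9) = 0.02809 K/W
R_stainless steel = L/(kA) = 0.0042/(16.1×33.9) = 7.695×10^-6 K/W
R_outer film = 1/(h_o·A) = 1/(13.2×33.9) = 0.002235 K/W
R_total = 0.03358 K/W;  Q = ΔT/R_total = 688/0.03358 = 20490 W
T_interface = T_inner − Q·ΣR(inner→interface) = 710 − 20500×0.03134

T ≈ 67.9 °C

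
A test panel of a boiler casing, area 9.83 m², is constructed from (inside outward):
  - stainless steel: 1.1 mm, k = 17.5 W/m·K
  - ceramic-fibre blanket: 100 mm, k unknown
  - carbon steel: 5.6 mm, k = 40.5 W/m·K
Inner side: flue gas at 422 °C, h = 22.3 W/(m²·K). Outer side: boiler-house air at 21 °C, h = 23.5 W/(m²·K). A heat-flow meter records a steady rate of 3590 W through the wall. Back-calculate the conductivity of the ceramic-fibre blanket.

k ≈ 0.099 W/(m·K)

Thermal resistances in series:
R_inner film = 1/(h_i·A) = 1/(22.3×9.83) = 0.004562 K/W
R_stainless steel = L/(kA) = 0.0011/(17.5×9.83) = 6.394×10^-6 K/W
R_carbon steel = L/(kA) = 0.0056/(40.5×9.83) = 1.407×10^-5 K/W
R_outer film = 1/(h_o·A) = 1/(23.5×9.83) = 0.004329 K/W
Sum of known resistances R_other = 0.008911 K/W
Total R = ΔT/Q = 401/3590 = 0.1117 K/W
R_ceramic-fibre blanket = R_total − R_other = 0.1028 K/W
k = L/(R·A) = 0.1/(0.1028×9.83)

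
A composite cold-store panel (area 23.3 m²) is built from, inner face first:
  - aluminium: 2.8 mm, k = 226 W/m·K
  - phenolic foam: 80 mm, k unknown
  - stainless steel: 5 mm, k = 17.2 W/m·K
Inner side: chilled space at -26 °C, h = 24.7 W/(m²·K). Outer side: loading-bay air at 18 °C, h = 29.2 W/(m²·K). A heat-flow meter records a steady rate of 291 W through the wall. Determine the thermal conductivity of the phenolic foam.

Series thermal resistances:
R_inner film = 1/(h_i·A) = 1/(24.7×23.3) = 0.001738 K/W
R_aluminium = L/(kA) = 0.0028/(226×23.3) = 5.317×10^-7 K/W
R_stainless steel = L/(kA) = 0.005/(17.2×23.3) = 1.248×10^-5 K/W
R_outer film = 1/(h_o·A) = 1/(29.2×23.3) = 0.00147 K/W
Sum of known resistances R_other = 0.00322 K/W
Total R = ΔT/Q = 44/291 = 0.1512 K/W
R_phenolic foam = R_total − R_other = 0.148 K/W
k = L/(R·A) = 0.08/(0.148×23.3)

k ≈ 0.0232 W/(m·K)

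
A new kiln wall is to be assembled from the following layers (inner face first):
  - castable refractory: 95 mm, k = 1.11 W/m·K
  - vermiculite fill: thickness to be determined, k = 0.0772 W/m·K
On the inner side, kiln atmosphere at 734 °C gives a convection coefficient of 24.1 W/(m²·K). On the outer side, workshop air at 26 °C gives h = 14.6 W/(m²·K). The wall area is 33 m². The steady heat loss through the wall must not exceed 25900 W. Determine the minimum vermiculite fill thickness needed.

Series thermal resistances:
R_inner film = 1/(h_i·A) = 1/(24.1×33) = 0.001257 K/W
R_castable refractory = L/(kA) = 0.095/(1.11×33) = 0.002594 K/W
R_outer film = 1/(h_o·A) = 1/(14.6×33) = 0.002076 K/W
Sum of the known resistances R_other = 0.005926 K/W
Required total resistance R_tot = ΔT/Q_allow = 708/25900 = 0.02734 K/W
R_vermiculite fill = R_tot − R_other = 0.02141 K/W
L = R·k·A = 0.02141×0.0772×33

L ≈ 54.5 mm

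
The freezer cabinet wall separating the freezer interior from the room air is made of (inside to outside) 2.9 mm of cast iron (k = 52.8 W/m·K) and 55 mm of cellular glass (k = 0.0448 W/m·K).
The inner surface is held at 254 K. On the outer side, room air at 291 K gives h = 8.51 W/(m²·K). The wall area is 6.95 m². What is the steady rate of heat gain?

Model the wall as resistances in series:
R_cast iron = L/(kA) = 0.0029/(52.8×6.95) = 7.903×10^-6 K/W
R_cellular glass = L/(kA) = 0.055/(0.0448×6.95) = 0.1766 K/W
R_outer film = 1/(h_o·A) = 1/(8.51×6.95) = 0.01691 K/W
R_total = 0.1936 K/W
Q = ΔT / R_total = 37 / 0.1936

Q ≈ 191 W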